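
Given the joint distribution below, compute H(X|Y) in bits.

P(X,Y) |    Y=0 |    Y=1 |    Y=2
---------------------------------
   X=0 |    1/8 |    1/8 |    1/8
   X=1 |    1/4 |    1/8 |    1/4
0.9387 bits

Using the chain rule: H(X|Y) = H(X,Y) - H(Y)

First, compute H(X,Y) = 2.5000 bits

Marginal P(Y) = (3/8, 1/4, 3/8)
H(Y) = 1.5613 bits

H(X|Y) = H(X,Y) - H(Y) = 2.5000 - 1.5613 = 0.9387 bits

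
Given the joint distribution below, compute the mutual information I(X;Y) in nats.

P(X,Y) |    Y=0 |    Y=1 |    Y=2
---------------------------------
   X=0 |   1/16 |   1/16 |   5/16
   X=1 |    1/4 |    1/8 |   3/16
0.0788 nats

Mutual information: I(X;Y) = H(X) + H(Y) - H(X,Y)

Marginals:
P(X) = (7/16, 9/16), H(X) = 0.6853 nats
P(Y) = (5/16, 3/16, 1/2), H(Y) = 1.0239 nats

Joint entropy: H(X,Y) = 1.6304 nats

I(X;Y) = 0.6853 + 1.0239 - 1.6304 = 0.0788 nats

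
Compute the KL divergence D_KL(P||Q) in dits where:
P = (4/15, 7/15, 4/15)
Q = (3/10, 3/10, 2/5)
0.0289 dits

KL divergence: D_KL(P||Q) = Σ p(x) log(p(x)/q(x))

Computing term by term:
  x=0: 4/15 × log_10[(4/15)/(3/10)] = 4/15 × -0.0512 = -0.0136
  x=1: 7/15 × log_10[(7/15)/(3/10)] = 7/15 × 0.1919 = 0.0895
  x=2: 4/15 × log_10[(4/15)/(2/5)] = 4/15 × -0.1761 = -0.0470

D_KL(P||Q) = 0.0289 dits

Note: KL divergence is always non-negative and equals 0 iff P = Q.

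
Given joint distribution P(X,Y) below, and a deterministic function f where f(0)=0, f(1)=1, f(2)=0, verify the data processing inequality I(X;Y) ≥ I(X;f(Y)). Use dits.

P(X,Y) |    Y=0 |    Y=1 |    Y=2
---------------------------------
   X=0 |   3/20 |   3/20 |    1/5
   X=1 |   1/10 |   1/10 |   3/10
I(X;Y) = 0.0087, I(X;f(Y)) = 0.0029, inequality holds: 0.0087 ≥ 0.0029

Data Processing Inequality: For any Markov chain X → Y → Z, we have I(X;Y) ≥ I(X;Z).

Here Z = f(Y) is a deterministic function of Y, forming X → Y → Z.

Original I(X;Y) = 0.0087 dits

After applying f:
P(X,Z) where Z=f(Y):
- P(X,Z=0) = P(X,Y=0) + P(X,Y=2)
- P(X,Z=1) = P(X,Y=1)

I(X;Z) = I(X;f(Y)) = 0.0029 dits

Verification: 0.0087 ≥ 0.0029 ✓

Information cannot be created by processing; the function f can only lose information about X.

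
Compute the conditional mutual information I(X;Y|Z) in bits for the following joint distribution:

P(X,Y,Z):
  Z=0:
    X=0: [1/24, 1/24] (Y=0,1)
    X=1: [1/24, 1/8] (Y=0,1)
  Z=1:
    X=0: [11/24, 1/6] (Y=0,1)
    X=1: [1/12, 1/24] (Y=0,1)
0.0126 bits

Conditional mutual information: I(X;Y|Z) = H(X|Z) + H(Y|Z) - H(X,Y|Z)

H(Z) = 0.8113
H(X,Z) = 1.5284 → H(X|Z) = 0.7171
H(Y,Z) = 1.6802 → H(Y|Z) = 0.8689
H(X,Y,Z) = 2.3846 → H(X,Y|Z) = 1.5733

I(X;Y|Z) = 0.7171 + 0.8689 - 1.5733 = 0.0126 bits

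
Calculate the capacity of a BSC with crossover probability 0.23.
0.2220 bits

For a binary symmetric channel (BSC) with error probability p:
Capacity C = 1 - H(p) bits per symbol

where H(p) = -p log₂(p) - (1-p) log₂(1-p) is the binary entropy function.

H(0.23) = 0.7780 bits
C = 1 - 0.7780 = 0.2220 bits per symbol

This means we can reliably transmit up to 0.2220 bits of information per channel use.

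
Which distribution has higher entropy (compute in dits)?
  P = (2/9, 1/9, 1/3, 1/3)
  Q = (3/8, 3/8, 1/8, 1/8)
P

Computing entropies in dits:
H(P) = 0.5693
H(Q) = 0.5452

Distribution P has higher entropy.

Intuition: The distribution closer to uniform (more spread out) has higher entropy.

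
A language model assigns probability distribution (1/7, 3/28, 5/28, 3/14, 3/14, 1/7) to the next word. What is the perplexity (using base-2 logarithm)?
5.8306

Perplexity is 2^H (or exp(H) for natural log).

First, H = -Σ p log p = 2.5436 bits
Perplexity = 2^2.5436 = 5.8306

Interpretation: The model's uncertainty is equivalent to choosing uniformly among 5.8 options.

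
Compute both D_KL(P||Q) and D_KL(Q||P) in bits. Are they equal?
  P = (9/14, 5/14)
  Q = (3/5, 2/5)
D_KL(P||Q) = 0.0056, D_KL(Q||P) = 0.0057

KL divergence is not symmetric: D_KL(P||Q) ≠ D_KL(Q||P) in general.

D_KL(P||Q) = 0.0056 bits
D_KL(Q||P) = 0.0057 bits

No, they are not equal!

This asymmetry is why KL divergence is not a true distance metric.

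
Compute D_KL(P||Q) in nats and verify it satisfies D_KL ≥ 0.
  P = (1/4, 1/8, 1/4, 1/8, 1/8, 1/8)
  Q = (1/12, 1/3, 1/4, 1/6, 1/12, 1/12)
0.2175 nats

KL divergence satisfies the Gibbs inequality: D_KL(P||Q) ≥ 0 for all distributions P, Q.

D_KL(P||Q) = Σ p(x) log(p(x)/q(x))
Term by term:
  x=0: 1/4 × log_e[(1/4)/(1/12)] = 0.2747
  x=1: 1/8 × log_e[(1/8)/(1/3)] = -0.1226
  x=2: 1/4 × log_e[(1/4)/(1/4)] = 0.0000
  x=3: 1/8 × log_e[(1/8)/(1/6)] = -0.0360
  x=4: 1/8 × log_e[(1/8)/(1/12)] = 0.0507
  x=5: 1/8 × log_e[(1/8)/(1/12)] = 0.0507
D_KL(P||Q) = 0.2175 nats

D_KL(P||Q) = 0.2175 ≥ 0 ✓

This non-negativity is a fundamental property: relative entropy cannot be negative because it measures how different Q is from P.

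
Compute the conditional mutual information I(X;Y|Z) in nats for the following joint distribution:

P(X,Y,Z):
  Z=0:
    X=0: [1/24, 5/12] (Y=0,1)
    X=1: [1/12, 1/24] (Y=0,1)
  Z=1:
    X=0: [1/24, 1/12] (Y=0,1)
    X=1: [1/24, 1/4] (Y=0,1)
0.0932 nats

Conditional mutual information: I(X;Y|Z) = H(X|Z) + H(Y|Z) - H(X,Y|Z)

H(Z) = 0.6792
H(X,Z) = 1.2368 → H(X|Z) = 0.5576
H(Y,Z) = 1.1908 → H(Y|Z) = 0.5116
H(X,Y,Z) = 1.6552 → H(X,Y|Z) = 0.9760

I(X;Y|Z) = 0.5576 + 0.5116 - 0.9760 = 0.0932 nats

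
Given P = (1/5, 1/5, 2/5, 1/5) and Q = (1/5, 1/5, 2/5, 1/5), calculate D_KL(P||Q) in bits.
0.0000 bits

KL divergence: D_KL(P||Q) = Σ p(x) log(p(x)/q(x))

Computing term by term:
  x=0: 1/5 × log_2[(1/5)/(1/5)] = 1/5 × 0.0000 = 0.0000
  x=1: 1/5 × log_2[(1/5)/(1/5)] = 1/5 × 0.0000 = 0.0000
  x=2: 2/5 × log_2[(2/5)/(2/5)] = 2/5 × 0.0000 = 0.0000
  x=3: 1/5 × log_2[(1/5)/(1/5)] = 1/5 × 0.0000 = 0.0000

D_KL(P||Q) = 0.0000 bits

Note: KL divergence is always non-negative and equals 0 iff P = Q.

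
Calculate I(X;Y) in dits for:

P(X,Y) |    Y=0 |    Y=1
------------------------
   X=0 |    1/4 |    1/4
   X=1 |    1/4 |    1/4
0.0000 dits

Mutual information: I(X;Y) = H(X) + H(Y) - H(X,Y)

Marginals:
P(X) = (1/2, 1/2), H(X) = 0.3010 dits
P(Y) = (1/2, 1/2), H(Y) = 0.3010 dits

Joint entropy: H(X,Y) = 0.6021 dits

I(X;Y) = 0.3010 + 0.3010 - 0.6021 = 0.0000 dits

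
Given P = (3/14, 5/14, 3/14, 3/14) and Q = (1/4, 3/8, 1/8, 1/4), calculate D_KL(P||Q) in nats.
0.0320 nats

KL divergence: D_KL(P||Q) = Σ p(x) log(p(x)/q(x))

Computing term by term:
  x=0: 3/14 × log_e[(3/14)/(1/4)] = 3/14 × -0.1542 = -0.0330
  x=1: 5/14 × log_e[(5/14)/(3/8)] = 5/14 × -0.0488 = -0.0174
  x=2: 3/14 × log_e[(3/14)/(1/8)] = 3/14 × 0.5390 = 0.1155
  x=3: 3/14 × log_e[(3/14)/(1/4)] = 3/14 × -0.1542 = -0.0330

D_KL(P||Q) = 0.0320 nats

Note: KL divergence is always non-negative and equals 0 iff P = Q.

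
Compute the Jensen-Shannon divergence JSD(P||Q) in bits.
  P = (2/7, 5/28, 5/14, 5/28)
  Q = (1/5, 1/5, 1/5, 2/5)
0.0535 bits

Jensen-Shannon divergence is:
JSD(P||Q) = 0.5 × D_KL(P||M) + 0.5 × D_KL(Q||M)
where M = 0.5 × (P + Q) is the mixture distribution.

M = 0.5 × (2/7, 5/28, 5/14, 5/28) + 0.5 × (1/5, 1/5, 1/5, 2/5) = (0.242857, 0.189286, 0.278571, 0.289286)

D_KL(P||M) = 0.0557 bits
D_KL(Q||M) = 0.0513 bits

JSD(P||Q) = 0.5 × 0.0557 + 0.5 × 0.0513 = 0.0535 bits

Unlike KL divergence, JSD is symmetric and bounded: 0 ≤ JSD ≤ log(2).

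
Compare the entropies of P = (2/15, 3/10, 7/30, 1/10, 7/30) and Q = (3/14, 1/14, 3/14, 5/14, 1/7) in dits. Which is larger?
P

Computing entropies in dits:
H(P) = 0.6685
H(Q) = 0.6490

Distribution P has higher entropy.

Intuition: The distribution closer to uniform (more spread out) has higher entropy.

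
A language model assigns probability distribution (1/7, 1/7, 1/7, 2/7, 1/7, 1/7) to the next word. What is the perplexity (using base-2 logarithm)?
5.7423

Perplexity is 2^H (or exp(H) for natural log).

First, H = -Σ p log p = 2.5216 bits
Perplexity = 2^2.5216 = 5.7423

Interpretation: The model's uncertainty is equivalent to choosing uniformly among 5.7 options.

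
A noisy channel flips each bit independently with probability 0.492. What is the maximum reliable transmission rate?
0.0002 bits

For a binary symmetric channel (BSC) with error probability p:
Capacity C = 1 - H(p) bits per symbol

where H(p) = -p log₂(p) - (1-p) log₂(1-p) is the binary entropy function.

H(0.492) = 0.9998 bits
C = 1 - 0.9998 = 0.0002 bits per symbol

This means we can reliably transmit up to 0.0002 bits of information per channel use.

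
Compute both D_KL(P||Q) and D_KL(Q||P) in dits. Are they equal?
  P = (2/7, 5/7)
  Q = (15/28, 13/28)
D_KL(P||Q) = 0.0556, D_KL(Q||P) = 0.0594

KL divergence is not symmetric: D_KL(P||Q) ≠ D_KL(Q||P) in general.

D_KL(P||Q) = 0.0556 dits
D_KL(Q||P) = 0.0594 dits

No, they are not equal!

This asymmetry is why KL divergence is not a true distance metric.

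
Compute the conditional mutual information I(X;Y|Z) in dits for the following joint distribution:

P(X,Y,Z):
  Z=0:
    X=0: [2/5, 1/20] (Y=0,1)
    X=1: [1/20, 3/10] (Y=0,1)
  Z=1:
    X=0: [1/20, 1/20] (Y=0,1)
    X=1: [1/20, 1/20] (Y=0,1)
0.1076 dits

Conditional mutual information: I(X;Y|Z) = H(X|Z) + H(Y|Z) - H(X,Y|Z)

H(Z) = 0.2173
H(X,Z) = 0.5156 → H(X|Z) = 0.2983
H(Y,Z) = 0.5156 → H(Y|Z) = 0.2983
H(X,Y,Z) = 0.7063 → H(X,Y|Z) = 0.4890

I(X;Y|Z) = 0.2983 + 0.2983 - 0.4890 = 0.1076 dits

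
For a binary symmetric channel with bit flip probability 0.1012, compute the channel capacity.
0.5272 bits

For a binary symmetric channel (BSC) with error probability p:
Capacity C = 1 - H(p) bits per symbol

where H(p) = -p log₂(p) - (1-p) log₂(1-p) is the binary entropy function.

H(0.1012) = 0.4728 bits
C = 1 - 0.4728 = 0.5272 bits per symbol

This means we can reliably transmit up to 0.5272 bits of information per channel use.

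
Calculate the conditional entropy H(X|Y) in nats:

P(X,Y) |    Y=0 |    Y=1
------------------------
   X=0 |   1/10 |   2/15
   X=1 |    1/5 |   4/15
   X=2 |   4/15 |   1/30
0.9549 nats

Using the chain rule: H(X|Y) = H(X,Y) - H(Y)

First, compute H(X,Y) = 1.6391 nats

Marginal P(Y) = (17/30, 13/30)
H(Y) = 0.6842 nats

H(X|Y) = H(X,Y) - H(Y) = 1.6391 - 0.6842 = 0.9549 nats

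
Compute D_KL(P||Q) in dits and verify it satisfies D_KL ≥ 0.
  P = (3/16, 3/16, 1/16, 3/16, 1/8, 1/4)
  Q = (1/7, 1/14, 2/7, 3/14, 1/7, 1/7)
0.1021 dits

KL divergence satisfies the Gibbs inequality: D_KL(P||Q) ≥ 0 for all distributions P, Q.

D_KL(P||Q) = Σ p(x) log(p(x)/q(x))
Term by term:
  x=0: 3/16 × log_10[(3/16)/(1/7)] = 0.0221
  x=1: 3/16 × log_10[(3/16)/(1/14)] = 0.0786
  x=2: 1/16 × log_10[(1/16)/(2/7)] = -0.0413
  x=3: 3/16 × log_10[(3/16)/(3/14)] = -0.0109
  x=4: 1/8 × log_10[(1/8)/(1/7)] = -0.0072
  x=5: 1/4 × log_10[(1/4)/(1/7)] = 0.0608
D_KL(P||Q) = 0.1021 dits

D_KL(P||Q) = 0.1021 ≥ 0 ✓

This non-negativity is a fundamental property: relative entropy cannot be negative because it measures how different Q is from P.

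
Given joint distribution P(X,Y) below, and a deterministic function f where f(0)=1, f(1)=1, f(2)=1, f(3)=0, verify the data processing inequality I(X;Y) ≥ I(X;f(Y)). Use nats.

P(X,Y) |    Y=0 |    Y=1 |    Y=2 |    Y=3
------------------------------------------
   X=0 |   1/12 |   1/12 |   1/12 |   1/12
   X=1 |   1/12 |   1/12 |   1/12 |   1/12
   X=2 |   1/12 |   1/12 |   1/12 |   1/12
I(X;Y) = 0.0000, I(X;f(Y)) = 0.0000, inequality holds: 0.0000 ≥ 0.0000

Data Processing Inequality: For any Markov chain X → Y → Z, we have I(X;Y) ≥ I(X;Z).

Here Z = f(Y) is a deterministic function of Y, forming X → Y → Z.

Original I(X;Y) = 0.0000 nats

After applying f:
P(X,Z) where Z=f(Y):
- P(X,Z=0) = P(X,Y=3)
- P(X,Z=1) = P(X,Y=0) + P(X,Y=1) + P(X,Y=2)

I(X;Z) = I(X;f(Y)) = 0.0000 nats

Verification: 0.0000 ≥ 0.0000 ✓

Information cannot be created by processing; the function f can only lose information about X.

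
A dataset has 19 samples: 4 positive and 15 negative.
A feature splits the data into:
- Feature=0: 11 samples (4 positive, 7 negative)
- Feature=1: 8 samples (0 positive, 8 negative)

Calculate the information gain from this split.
0.1950 bits

Information Gain = H(Y) - H(Y|Feature)

Before split:
P(positive) = 4/19 = 0.2105
H(Y) = 0.7425 bits

After split:
Feature=0: H = 0.9457 bits (weight = 11/19)
Feature=1: H = 0.0000 bits (weight = 8/19)
H(Y|Feature) = (11/19)×0.9457 + (8/19)×0.0000 = 0.5475 bits

Information Gain = 0.7425 - 0.5475 = 0.1950 bits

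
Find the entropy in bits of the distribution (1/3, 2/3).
0.9183 bits

Shannon entropy is H(X) = -Σ p(x) log p(x).

For P = (1/3, 2/3):
H = -1/3 × log_2(1/3) -2/3 × log_2(2/3)
H = 0.9183 bits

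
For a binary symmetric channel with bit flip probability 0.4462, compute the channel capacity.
0.0084 bits

For a binary symmetric channel (BSC) with error probability p:
Capacity C = 1 - H(p) bits per symbol

where H(p) = -p log₂(p) - (1-p) log₂(1-p) is the binary entropy function.

H(0.4462) = 0.9916 bits
C = 1 - 0.9916 = 0.0084 bits per symbol

This means we can reliably transmit up to 0.0084 bits of information per channel use.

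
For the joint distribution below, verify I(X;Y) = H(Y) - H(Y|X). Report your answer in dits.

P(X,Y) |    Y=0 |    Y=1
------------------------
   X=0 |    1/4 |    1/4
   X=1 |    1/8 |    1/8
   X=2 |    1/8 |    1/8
I(X;Y) = 0.0000 dits

Mutual information has multiple equivalent forms:
- I(X;Y) = H(X) - H(X|Y)
- I(X;Y) = H(Y) - H(Y|X)
- I(X;Y) = H(X) + H(Y) - H(X,Y)

Computing all quantities:
H(X) = 0.4515, H(Y) = 0.3010, H(X,Y) = 0.7526
H(X|Y) = 0.4515, H(Y|X) = 0.3010

Verification:
H(X) - H(X|Y) = 0.4515 - 0.4515 = 0.0000
H(Y) - H(Y|X) = 0.3010 - 0.3010 = 0.0000
H(X) + H(Y) - H(X,Y) = 0.4515 + 0.3010 - 0.7526 = 0.0000

All forms give I(X;Y) = 0.0000 dits. ✓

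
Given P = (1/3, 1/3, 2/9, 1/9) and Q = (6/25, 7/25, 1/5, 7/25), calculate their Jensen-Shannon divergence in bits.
0.0348 bits

Jensen-Shannon divergence is:
JSD(P||Q) = 0.5 × D_KL(P||M) + 0.5 × D_KL(Q||M)
where M = 0.5 × (P + Q) is the mixture distribution.

M = 0.5 × (1/3, 1/3, 2/9, 1/9) + 0.5 × (6/25, 7/25, 1/5, 7/25) = (0.286667, 0.306667, 0.211111, 0.195556)

D_KL(P||M) = 0.0385 bits
D_KL(Q||M) = 0.0311 bits

JSD(P||Q) = 0.5 × 0.0385 + 0.5 × 0.0311 = 0.0348 bits

Unlike KL divergence, JSD is symmetric and bounded: 0 ≤ JSD ≤ log(2).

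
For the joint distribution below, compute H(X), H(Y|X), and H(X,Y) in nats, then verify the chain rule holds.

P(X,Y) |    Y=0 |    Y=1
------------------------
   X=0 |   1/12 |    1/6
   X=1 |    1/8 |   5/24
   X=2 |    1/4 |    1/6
H(X,Y) = 1.7376, H(X) = 1.0776, H(Y|X) = 0.6601 (all in nats)

Chain rule: H(X,Y) = H(X) + H(Y|X)

Left side — joint entropy directly:
H(X,Y) = -Σ p(x,y) log p(x,y) = 1.7376 nats

Right side — compute H(Y|X) from the conditional distributions:
P(X) = (1/4, 1/3, 5/12), so H(X) = 1.0776 nats
H(Y|X) = Σ_x P(X=x) · H(Y|X=x):
  P(Y|X=0) = (1/3, 2/3), H(Y|X=0) = 0.6365, weight P(X=0) = 1/4
  P(Y|X=1) = (3/8, 5/8), H(Y|X=1) = 0.6616, weight P(X=1) = 1/3
  P(Y|X=2) = (3/5, 2/5), H(Y|X=2) = 0.6730, weight P(X=2) = 5/12
H(Y|X) = 0.6601 nats

H(X) + H(Y|X) = 1.0776 + 0.6601 = 1.7376 nats

Both sides equal 1.7376 nats. ✓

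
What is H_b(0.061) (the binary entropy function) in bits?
0.3314 bits

The binary entropy function is:
H(p) = -p log(p) - (1-p) log(1-p)

H(0.061) = -0.061 × log_2(0.061) - 0.939 × log_2(0.939)
H(0.061) = 0.3314 bits

Note: Binary entropy is maximized at p=0.5 (H=1 bit) and minimized at p=0 or p=1 (H=0).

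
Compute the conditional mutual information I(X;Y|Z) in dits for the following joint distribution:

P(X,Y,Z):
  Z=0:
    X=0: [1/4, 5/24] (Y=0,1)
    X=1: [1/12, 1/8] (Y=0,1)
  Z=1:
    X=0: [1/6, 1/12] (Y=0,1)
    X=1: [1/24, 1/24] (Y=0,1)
0.0042 dits

Conditional mutual information: I(X;Y|Z) = H(X|Z) + H(Y|Z) - H(X,Y|Z)

H(Z) = 0.2764
H(X,Z) = 0.5377 → H(X|Z) = 0.2612
H(Y,Z) = 0.5729 → H(Y|Z) = 0.2965
H(X,Y,Z) = 0.8299 → H(X,Y|Z) = 0.5535

I(X;Y|Z) = 0.2612 + 0.2965 - 0.5535 = 0.0042 dits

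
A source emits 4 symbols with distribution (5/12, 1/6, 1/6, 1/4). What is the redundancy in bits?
0.1121 bits

Redundancy measures how far a source is from maximum entropy:
R = H_max - H(X)

Maximum entropy for 4 symbols: H_max = log_2(4) = 2.0000 bits
Actual entropy: H(X) = 1.8879 bits
Redundancy: R = 2.0000 - 1.8879 = 0.1121 bits

This redundancy represents potential for compression: the source could be compressed by 0.1121 bits per symbol.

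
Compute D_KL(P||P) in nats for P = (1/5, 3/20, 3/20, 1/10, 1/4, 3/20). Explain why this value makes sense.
0.0000 nats

KL divergence satisfies the Gibbs inequality: D_KL(P||Q) ≥ 0 for all distributions P, Q.

D_KL(P||Q) = Σ p(x) log(p(x)/q(x))
Each term is p(x) × log_e(p(x)/p(x)) = p(x) × log_e(1) = 0, so the sum is 0.
D_KL(P||Q) = 0.0000 nats

When P = Q, the KL divergence is exactly 0, as there is no 'divergence' between identical distributions.

This non-negativity is a fundamental property: relative entropy cannot be negative because it measures how different Q is from P.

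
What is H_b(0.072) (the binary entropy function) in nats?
0.2588 nats

The binary entropy function is:
H(p) = -p log(p) - (1-p) log(1-p)

H(0.072) = -0.072 × log_e(0.072) - 0.928 × log_e(0.928)
H(0.072) = 0.2588 nats

Note: Binary entropy is maximized at p=0.5 (H=1 bit) and minimized at p=0 or p=1 (H=0).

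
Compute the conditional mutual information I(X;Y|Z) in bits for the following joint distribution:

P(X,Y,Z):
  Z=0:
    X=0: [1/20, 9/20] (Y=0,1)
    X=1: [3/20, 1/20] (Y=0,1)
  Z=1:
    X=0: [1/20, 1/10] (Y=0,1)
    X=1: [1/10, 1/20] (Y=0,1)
0.2319 bits

Conditional mutual information: I(X;Y|Z) = H(X|Z) + H(Y|Z) - H(X,Y|Z)

H(Z) = 0.8813
H(X,Z) = 1.7855 → H(X|Z) = 0.9042
H(Y,Z) = 1.7855 → H(Y|Z) = 0.9042
H(X,Y,Z) = 2.4577 → H(X,Y|Z) = 1.5764

I(X;Y|Z) = 0.9042 + 0.9042 - 1.5764 = 0.2319 bits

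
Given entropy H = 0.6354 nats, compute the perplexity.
1.8878

Perplexity is e^H (or exp(H) for natural log).

H = 0.6354 nats
Perplexity = e^0.6354 = 1.8878

Interpretation: The model's uncertainty is equivalent to choosing uniformly among 1.9 options.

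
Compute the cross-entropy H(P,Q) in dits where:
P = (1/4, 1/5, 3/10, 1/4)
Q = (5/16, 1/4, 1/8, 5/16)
0.6439 dits

Cross-entropy: H(P,Q) = -Σ p(x) log q(x)

Alternatively: H(P,Q) = H(P) + D_KL(P||Q)
H(P) = 0.5977 dits
D_KL(P||Q) = 0.0462 dits

H(P,Q) = 0.5977 + 0.0462 = 0.6439 dits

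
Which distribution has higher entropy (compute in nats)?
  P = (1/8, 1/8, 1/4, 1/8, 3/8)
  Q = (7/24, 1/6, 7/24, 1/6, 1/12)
Q

Computing entropies in nats:
H(P) = 1.4942
H(Q) = 1.5231

Distribution Q has higher entropy.

Intuition: The distribution closer to uniform (more spread out) has higher entropy.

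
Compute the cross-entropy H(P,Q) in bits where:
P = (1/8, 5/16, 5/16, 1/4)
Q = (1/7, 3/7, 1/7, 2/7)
2.0621 bits

Cross-entropy: H(P,Q) = -Σ p(x) log q(x)

Alternatively: H(P,Q) = H(P) + D_KL(P||Q)
H(P) = 1.9238 bits
D_KL(P||Q) = 0.1383 bits

H(P,Q) = 1.9238 + 0.1383 = 2.0621 bits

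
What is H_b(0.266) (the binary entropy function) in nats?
0.5792 nats

The binary entropy function is:
H(p) = -p log(p) - (1-p) log(1-p)

H(0.266) = -0.266 × log_e(0.266) - 0.734 × log_e(0.734)
H(0.266) = 0.5792 nats

Note: Binary entropy is maximized at p=0.5 (H=1 bit) and minimized at p=0 or p=1 (H=0).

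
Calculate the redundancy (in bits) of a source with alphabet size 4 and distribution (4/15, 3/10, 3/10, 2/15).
0.0617 bits

Redundancy measures how far a source is from maximum entropy:
R = H_max - H(X)

Maximum entropy for 4 symbols: H_max = log_2(4) = 2.0000 bits
Actual entropy: H(X) = 1.9383 bits
Redundancy: R = 2.0000 - 1.9383 = 0.0617 bits

This redundancy represents potential for compression: the source could be compressed by 0.0617 bits per symbol.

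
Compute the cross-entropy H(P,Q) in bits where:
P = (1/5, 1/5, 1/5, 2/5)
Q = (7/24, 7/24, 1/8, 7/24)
2.0221 bits

Cross-entropy: H(P,Q) = -Σ p(x) log q(x)

Alternatively: H(P,Q) = H(P) + D_KL(P||Q)
H(P) = 1.9219 bits
D_KL(P||Q) = 0.1002 bits

H(P,Q) = 1.9219 + 0.1002 = 2.0221 bits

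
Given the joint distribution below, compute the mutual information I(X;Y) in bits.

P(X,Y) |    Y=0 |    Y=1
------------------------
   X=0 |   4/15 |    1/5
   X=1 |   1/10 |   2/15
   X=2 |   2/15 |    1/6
0.0130 bits

Mutual information: I(X;Y) = H(X) + H(Y) - H(X,Y)

Marginals:
P(X) = (7/15, 7/30, 3/10), H(X) = 1.5241 bits
P(Y) = (1/2, 1/2), H(Y) = 1.0000 bits

Joint entropy: H(X,Y) = 2.5111 bits

I(X;Y) = 1.5241 + 1.0000 - 2.5111 = 0.0130 bits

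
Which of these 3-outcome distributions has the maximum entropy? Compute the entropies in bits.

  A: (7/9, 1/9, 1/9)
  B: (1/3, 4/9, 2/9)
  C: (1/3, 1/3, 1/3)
C

For a discrete distribution over n outcomes, entropy is maximized by the uniform distribution.

Computing entropies:
H(A) = 0.9864 bits
H(B) = 1.5305 bits
H(C) = 1.5850 bits

The uniform distribution (where all probabilities equal 1/3) achieves the maximum entropy of log_2(3) = 1.5850 bits.

Distribution C has the highest entropy.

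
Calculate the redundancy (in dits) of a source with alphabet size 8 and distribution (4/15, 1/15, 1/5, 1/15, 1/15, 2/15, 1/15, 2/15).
0.0632 dits

Redundancy measures how far a source is from maximum entropy:
R = H_max - H(X)

Maximum entropy for 8 symbols: H_max = log_10(8) = 0.9031 dits
Actual entropy: H(X) = 0.8398 dits
Redundancy: R = 0.9031 - 0.8398 = 0.0632 dits

This redundancy represents potential for compression: the source could be compressed by 0.0632 dits per symbol.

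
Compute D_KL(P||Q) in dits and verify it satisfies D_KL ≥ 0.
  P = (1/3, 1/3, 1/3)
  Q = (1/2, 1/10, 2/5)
0.0892 dits

KL divergence satisfies the Gibbs inequality: D_KL(P||Q) ≥ 0 for all distributions P, Q.

D_KL(P||Q) = Σ p(x) log(p(x)/q(x))
Term by term:
  x=0: 1/3 × log_10[(1/3)/(1/2)] = -0.0587
  x=1: 1/3 × log_10[(1/3)/(1/10)] = 0.1743
  x=2: 1/3 × log_10[(1/3)/(2/5)] = -0.0264
D_KL(P||Q) = 0.0892 dits

D_KL(P||Q) = 0.0892 ≥ 0 ✓

This non-negativity is a fundamental property: relative entropy cannot be negative because it measures how different Q is from P.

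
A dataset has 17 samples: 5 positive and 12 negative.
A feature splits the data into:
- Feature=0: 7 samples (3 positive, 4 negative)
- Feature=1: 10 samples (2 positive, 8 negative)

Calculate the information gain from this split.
0.0436 bits

Information Gain = H(Y) - H(Y|Feature)

Before split:
P(positive) = 5/17 = 0.2941
H(Y) = 0.8740 bits

After split:
Feature=0: H = 0.9852 bits (weight = 7/17)
Feature=1: H = 0.7219 bits (weight = 10/17)
H(Y|Feature) = (7/17)×0.9852 + (10/17)×0.7219 = 0.8303 bits

Information Gain = 0.8740 - 0.8303 = 0.0436 bits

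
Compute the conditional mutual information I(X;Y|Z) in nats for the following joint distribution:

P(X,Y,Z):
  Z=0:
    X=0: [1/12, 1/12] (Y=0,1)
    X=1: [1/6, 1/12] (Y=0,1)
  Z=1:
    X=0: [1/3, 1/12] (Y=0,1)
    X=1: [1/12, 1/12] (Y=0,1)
0.0307 nats

Conditional mutual information: I(X;Y|Z) = H(X|Z) + H(Y|Z) - H(X,Y|Z)

H(Z) = 0.6792
H(X,Z) = 1.3086 → H(X|Z) = 0.6294
H(Y,Z) = 1.3086 → H(Y|Z) = 0.6294
H(X,Y,Z) = 1.9073 → H(X,Y|Z) = 1.2281

I(X;Y|Z) = 0.6294 + 0.6294 - 1.2281 = 0.0307 nats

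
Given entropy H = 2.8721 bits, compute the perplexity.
7.3213

Perplexity is 2^H (or exp(H) for natural log).

H = 2.8721 bits
Perplexity = 2^2.8721 = 7.3213

Interpretation: The model's uncertainty is equivalent to choosing uniformly among 7.3 options.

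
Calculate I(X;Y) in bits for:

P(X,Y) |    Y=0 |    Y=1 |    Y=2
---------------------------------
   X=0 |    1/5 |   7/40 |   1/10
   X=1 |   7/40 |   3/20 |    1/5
0.0253 bits

Mutual information: I(X;Y) = H(X) + H(Y) - H(X,Y)

Marginals:
P(X) = (19/40, 21/40), H(X) = 0.9982 bits
P(Y) = (3/8, 13/40, 3/10), H(Y) = 1.5787 bits

Joint entropy: H(X,Y) = 2.5516 bits

I(X;Y) = 0.9982 + 1.5787 - 2.5516 = 0.0253 bits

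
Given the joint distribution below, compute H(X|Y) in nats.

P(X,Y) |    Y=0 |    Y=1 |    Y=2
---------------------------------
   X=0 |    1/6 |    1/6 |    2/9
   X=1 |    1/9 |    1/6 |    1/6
0.6836 nats

Using the chain rule: H(X|Y) = H(X,Y) - H(Y)

First, compute H(X,Y) = 1.7729 nats

Marginal P(Y) = (5/18, 1/3, 7/18)
H(Y) = 1.0893 nats

H(X|Y) = H(X,Y) - H(Y) = 1.7729 - 1.0893 = 0.6836 nats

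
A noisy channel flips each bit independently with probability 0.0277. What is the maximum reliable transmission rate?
0.8173 bits

For a binary symmetric channel (BSC) with error probability p:
Capacity C = 1 - H(p) bits per symbol

where H(p) = -p log₂(p) - (1-p) log₂(1-p) is the binary entropy function.

H(0.0277) = 0.1827 bits
C = 1 - 0.1827 = 0.8173 bits per symbol

This means we can reliably transmit up to 0.8173 bits of information per channel use.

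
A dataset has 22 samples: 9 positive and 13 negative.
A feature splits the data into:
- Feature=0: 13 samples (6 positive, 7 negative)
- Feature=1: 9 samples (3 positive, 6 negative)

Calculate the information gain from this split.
0.0120 bits

Information Gain = H(Y) - H(Y|Feature)

Before split:
P(positive) = 9/22 = 0.4091
H(Y) = 0.9760 bits

After split:
Feature=0: H = 0.9957 bits (weight = 13/22)
Feature=1: H = 0.9183 bits (weight = 9/22)
H(Y|Feature) = (13/22)×0.9957 + (9/22)×0.9183 = 0.9641 bits

Information Gain = 0.9760 - 0.9641 = 0.0120 bits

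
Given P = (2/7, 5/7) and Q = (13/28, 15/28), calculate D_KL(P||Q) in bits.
0.0963 bits

KL divergence: D_KL(P||Q) = Σ p(x) log(p(x)/q(x))

Computing term by term:
  x=0: 2/7 × log_2[(2/7)/(13/28)] = 2/7 × -0.7004 = -0.2001
  x=1: 5/7 × log_2[(5/7)/(15/28)] = 5/7 × 0.4150 = 0.2965

D_KL(P||Q) = 0.0963 bits

Note: KL divergence is always non-negative and equals 0 iff P = Q.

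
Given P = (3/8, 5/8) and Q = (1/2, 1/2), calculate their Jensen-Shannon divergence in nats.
0.0080 nats

Jensen-Shannon divergence is:
JSD(P||Q) = 0.5 × D_KL(P||M) + 0.5 × D_KL(Q||M)
where M = 0.5 × (P + Q) is the mixture distribution.

M = 0.5 × (3/8, 5/8) + 0.5 × (1/2, 1/2) = (7/16, 9/16)

D_KL(P||M) = 0.0080 nats
D_KL(Q||M) = 0.0079 nats

JSD(P||Q) = 0.5 × 0.0080 + 0.5 × 0.0079 = 0.0080 nats

Unlike KL divergence, JSD is symmetric and bounded: 0 ≤ JSD ≤ log(2).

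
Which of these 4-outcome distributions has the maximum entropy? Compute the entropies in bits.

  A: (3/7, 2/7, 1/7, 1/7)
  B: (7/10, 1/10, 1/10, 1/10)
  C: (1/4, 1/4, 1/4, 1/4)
C

For a discrete distribution over n outcomes, entropy is maximized by the uniform distribution.

Computing entropies:
H(A) = 1.8424 bits
H(B) = 1.3568 bits
H(C) = 2.0000 bits

The uniform distribution (where all probabilities equal 1/4) achieves the maximum entropy of log_2(4) = 2.0000 bits.

Distribution C has the highest entropy.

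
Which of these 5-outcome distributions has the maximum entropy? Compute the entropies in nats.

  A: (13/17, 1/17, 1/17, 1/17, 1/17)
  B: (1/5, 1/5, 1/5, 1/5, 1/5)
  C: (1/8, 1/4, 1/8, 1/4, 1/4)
B

For a discrete distribution over n outcomes, entropy is maximized by the uniform distribution.

Computing entropies:
H(A) = 0.8718 nats
H(B) = 1.6094 nats
H(C) = 1.5596 nats

The uniform distribution (where all probabilities equal 1/5) achieves the maximum entropy of log_e(5) = 1.6094 nats.

Distribution B has the highest entropy.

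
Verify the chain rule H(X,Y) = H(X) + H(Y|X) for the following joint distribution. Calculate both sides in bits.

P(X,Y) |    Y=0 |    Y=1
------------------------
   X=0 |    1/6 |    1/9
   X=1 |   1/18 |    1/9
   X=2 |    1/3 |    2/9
H(X,Y) = 2.3774, H(X) = 1.4153, H(Y|X) = 0.9622 (all in bits)

Chain rule: H(X,Y) = H(X) + H(Y|X)

Left side — joint entropy directly:
H(X,Y) = -Σ p(x,y) log p(x,y) = 2.3774 bits

Right side — compute H(Y|X) from the conditional distributions:
P(X) = (5/18, 1/6, 5/9), so H(X) = 1.4153 bits
H(Y|X) = Σ_x P(X=x) · H(Y|X=x):
  P(Y|X=0) = (3/5, 2/5), H(Y|X=0) = 0.9710, weight P(X=0) = 5/18
  P(Y|X=1) = (1/3, 2/3), H(Y|X=1) = 0.9183, weight P(X=1) = 1/6
  P(Y|X=2) = (3/5, 2/5), H(Y|X=2) = 0.9710, weight P(X=2) = 5/9
H(Y|X) = 0.9622 bits

H(X) + H(Y|X) = 1.4153 + 0.9622 = 2.3774 bits

Both sides equal 2.3774 bits. ✓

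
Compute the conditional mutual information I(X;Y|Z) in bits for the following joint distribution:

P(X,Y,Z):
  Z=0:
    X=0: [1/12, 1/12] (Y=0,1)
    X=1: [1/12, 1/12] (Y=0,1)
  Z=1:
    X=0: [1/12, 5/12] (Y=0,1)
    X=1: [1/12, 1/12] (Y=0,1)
0.0492 bits

Conditional mutual information: I(X;Y|Z) = H(X|Z) + H(Y|Z) - H(X,Y|Z)

H(Z) = 0.9183
H(X,Z) = 1.7925 → H(X|Z) = 0.8742
H(Y,Z) = 1.7925 → H(Y|Z) = 0.8742
H(X,Y,Z) = 2.6175 → H(X,Y|Z) = 1.6992

I(X;Y|Z) = 0.8742 + 0.8742 - 1.6992 = 0.0492 bits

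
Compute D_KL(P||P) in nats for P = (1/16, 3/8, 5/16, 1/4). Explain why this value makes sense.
0.0000 nats

KL divergence satisfies the Gibbs inequality: D_KL(P||Q) ≥ 0 for all distributions P, Q.

D_KL(P||Q) = Σ p(x) log(p(x)/q(x))
Each term is p(x) × log_e(p(x)/p(x)) = p(x) × log_e(1) = 0, so the sum is 0.
D_KL(P||Q) = 0.0000 nats

When P = Q, the KL divergence is exactly 0, as there is no 'divergence' between identical distributions.

This non-negativity is a fundamental property: relative entropy cannot be negative because it measures how different Q is from P.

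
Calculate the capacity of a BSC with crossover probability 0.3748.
0.0457 bits

For a binary symmetric channel (BSC) with error probability p:
Capacity C = 1 - H(p) bits per symbol

where H(p) = -p log₂(p) - (1-p) log₂(1-p) is the binary entropy function.

H(0.3748) = 0.9543 bits
C = 1 - 0.9543 = 0.0457 bits per symbol

This means we can reliably transmit up to 0.0457 bits of information per channel use.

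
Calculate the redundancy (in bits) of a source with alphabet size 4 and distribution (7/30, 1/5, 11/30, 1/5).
0.0506 bits

Redundancy measures how far a source is from maximum entropy:
R = H_max - H(X)

Maximum entropy for 4 symbols: H_max = log_2(4) = 2.0000 bits
Actual entropy: H(X) = 1.9494 bits
Redundancy: R = 2.0000 - 1.9494 = 0.0506 bits

This redundancy represents potential for compression: the source could be compressed by 0.0506 bits per symbol.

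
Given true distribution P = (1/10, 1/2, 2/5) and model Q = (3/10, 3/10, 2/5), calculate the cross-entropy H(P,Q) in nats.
1.0889 nats

Cross-entropy: H(P,Q) = -Σ p(x) log q(x)

Alternatively: H(P,Q) = H(P) + D_KL(P||Q)
H(P) = 0.9433 nats
D_KL(P||Q) = 0.1456 nats

H(P,Q) = 0.9433 + 0.1456 = 1.0889 nats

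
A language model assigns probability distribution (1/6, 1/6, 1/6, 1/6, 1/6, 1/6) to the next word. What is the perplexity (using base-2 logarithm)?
6.0000

Perplexity is 2^H (or exp(H) for natural log).

First, H = -Σ p log p = 2.5850 bits
Perplexity = 2^2.5850 = 6.0000

Interpretation: The model's uncertainty is equivalent to choosing uniformly among 6.0 options.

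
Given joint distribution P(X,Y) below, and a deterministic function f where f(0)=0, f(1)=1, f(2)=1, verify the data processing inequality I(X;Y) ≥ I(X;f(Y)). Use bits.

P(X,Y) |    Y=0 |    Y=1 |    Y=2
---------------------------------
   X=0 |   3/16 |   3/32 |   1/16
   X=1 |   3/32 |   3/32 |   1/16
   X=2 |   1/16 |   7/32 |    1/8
I(X;Y) = 0.0971, I(X;f(Y)) = 0.0964, inequality holds: 0.0971 ≥ 0.0964

Data Processing Inequality: For any Markov chain X → Y → Z, we have I(X;Y) ≥ I(X;Z).

Here Z = f(Y) is a deterministic function of Y, forming X → Y → Z.

Original I(X;Y) = 0.0971 bits

After applying f:
P(X,Z) where Z=f(Y):
- P(X,Z=0) = P(X,Y=0)
- P(X,Z=1) = P(X,Y=1) + P(X,Y=2)

I(X;Z) = I(X;f(Y)) = 0.0964 bits

Verification: 0.0971 ≥ 0.0964 ✓

Information cannot be created by processing; the function f can only lose information about X.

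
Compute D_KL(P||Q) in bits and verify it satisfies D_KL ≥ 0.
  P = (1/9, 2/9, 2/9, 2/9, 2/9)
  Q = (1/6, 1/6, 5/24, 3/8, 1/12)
0.1946 bits

KL divergence satisfies the Gibbs inequality: D_KL(P||Q) ≥ 0 for all distributions P, Q.

D_KL(P||Q) = Σ p(x) log(p(x)/q(x))
Term by term:
  x=0: 1/9 × log_2[(1/9)/(1/6)] = -0.0650
  x=1: 2/9 × log_2[(2/9)/(1/6)] = 0.0922
  x=2: 2/9 × log_2[(2/9)/(5/24)] = 0.0207
  x=3: 2/9 × log_2[(2/9)/(3/8)] = -0.1678
  x=4: 2/9 × log_2[(2/9)/(1/12)] = 0.3145
D_KL(P||Q) = 0.1946 bits

D_KL(P||Q) = 0.1946 ≥ 0 ✓

This non-negativity is a fundamental property: relative entropy cannot be negative because it measures how different Q is from P.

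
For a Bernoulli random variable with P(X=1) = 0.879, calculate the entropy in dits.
0.1602 dits

The binary entropy function is:
H(p) = -p log(p) - (1-p) log(1-p)

H(0.879) = -0.879 × log_10(0.879) - 0.121 × log_10(0.121)
H(0.879) = 0.1602 dits

Note: Binary entropy is maximized at p=0.5 (H=1 bit) and minimized at p=0 or p=1 (H=0).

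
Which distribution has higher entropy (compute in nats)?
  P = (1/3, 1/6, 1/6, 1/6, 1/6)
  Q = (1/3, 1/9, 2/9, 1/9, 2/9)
P

Computing entropies in nats:
H(P) = 1.5607
H(Q) = 1.5230

Distribution P has higher entropy.

Intuition: The distribution closer to uniform (more spread out) has higher entropy.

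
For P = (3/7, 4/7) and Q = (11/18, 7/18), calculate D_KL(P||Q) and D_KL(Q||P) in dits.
D_KL(P||Q) = 0.0295, D_KL(Q||P) = 0.0292

KL divergence is not symmetric: D_KL(P||Q) ≠ D_KL(Q||P) in general.

D_KL(P||Q) = 0.0295 dits
D_KL(Q||P) = 0.0292 dits

No, they are not equal!

This asymmetry is why KL divergence is not a true distance metric.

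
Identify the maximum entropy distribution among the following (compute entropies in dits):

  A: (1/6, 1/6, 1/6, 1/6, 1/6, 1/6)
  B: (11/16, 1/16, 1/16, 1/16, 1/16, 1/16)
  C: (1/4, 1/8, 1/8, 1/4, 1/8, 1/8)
A

For a discrete distribution over n outcomes, entropy is maximized by the uniform distribution.

Computing entropies:
H(A) = 0.7782 dits
H(B) = 0.4882 dits
H(C) = 0.7526 dits

The uniform distribution (where all probabilities equal 1/6) achieves the maximum entropy of log_10(6) = 0.7782 dits.

Distribution A has the highest entropy.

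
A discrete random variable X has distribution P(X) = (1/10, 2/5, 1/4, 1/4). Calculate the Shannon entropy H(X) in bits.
1.8610 bits

Shannon entropy is H(X) = -Σ p(x) log p(x).

For P = (1/10, 2/5, 1/4, 1/4):
H = -1/10 × log_2(1/10) -2/5 × log_2(2/5) -1/4 × log_2(1/4) -1/4 × log_2(1/4)
H = 1.8610 bits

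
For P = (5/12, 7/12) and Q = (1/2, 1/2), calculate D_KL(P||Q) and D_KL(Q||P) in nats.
D_KL(P||Q) = 0.0140, D_KL(Q||P) = 0.0141

KL divergence is not symmetric: D_KL(P||Q) ≠ D_KL(Q||P) in general.

D_KL(P||Q) = 0.0140 nats
D_KL(Q||P) = 0.0141 nats

No, they are not equal!

This asymmetry is why KL divergence is not a true distance metric.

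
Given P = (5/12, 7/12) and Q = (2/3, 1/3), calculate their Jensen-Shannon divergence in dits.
0.0138 dits

Jensen-Shannon divergence is:
JSD(P||Q) = 0.5 × D_KL(P||M) + 0.5 × D_KL(Q||M)
where M = 0.5 × (P + Q) is the mixture distribution.

M = 0.5 × (5/12, 7/12) + 0.5 × (2/3, 1/3) = (13/24, 11/24)

D_KL(P||M) = 0.0136 dits
D_KL(Q||M) = 0.0140 dits

JSD(P||Q) = 0.5 × 0.0136 + 0.5 × 0.0140 = 0.0138 dits

Unlike KL divergence, JSD is symmetric and bounded: 0 ≤ JSD ≤ log(2).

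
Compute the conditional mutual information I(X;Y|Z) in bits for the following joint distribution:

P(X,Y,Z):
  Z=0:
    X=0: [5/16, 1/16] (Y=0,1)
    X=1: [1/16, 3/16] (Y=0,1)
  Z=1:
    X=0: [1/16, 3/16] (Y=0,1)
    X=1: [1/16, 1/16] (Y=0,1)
0.1768 bits

Conditional mutual information: I(X;Y|Z) = H(X|Z) + H(Y|Z) - H(X,Y|Z)

H(Z) = 0.9544
H(X,Z) = 1.9056 → H(X|Z) = 0.9512
H(Y,Z) = 1.9056 → H(Y|Z) = 0.9512
H(X,Y,Z) = 2.6800 → H(X,Y|Z) = 1.7256

I(X;Y|Z) = 0.9512 + 0.9512 - 1.7256 = 0.1768 bits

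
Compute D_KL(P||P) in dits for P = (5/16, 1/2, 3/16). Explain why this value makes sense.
0.0000 dits

KL divergence satisfies the Gibbs inequality: D_KL(P||Q) ≥ 0 for all distributions P, Q.

D_KL(P||Q) = Σ p(x) log(p(x)/q(x))
Each term is p(x) × log_10(p(x)/p(x)) = p(x) × log_10(1) = 0, so the sum is 0.
D_KL(P||Q) = 0.0000 dits

When P = Q, the KL divergence is exactly 0, as there is no 'divergence' between identical distributions.

This non-negativity is a fundamental property: relative entropy cannot be negative because it measures how different Q is from P.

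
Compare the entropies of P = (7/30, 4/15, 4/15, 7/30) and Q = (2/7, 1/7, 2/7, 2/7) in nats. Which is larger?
P

Computing entropies in nats:
H(P) = 1.3841
H(Q) = 1.3518

Distribution P has higher entropy.

Intuition: The distribution closer to uniform (more spread out) has higher entropy.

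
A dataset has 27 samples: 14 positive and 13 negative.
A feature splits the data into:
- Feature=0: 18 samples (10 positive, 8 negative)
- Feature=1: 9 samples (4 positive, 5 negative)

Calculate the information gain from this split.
0.0079 bits

Information Gain = H(Y) - H(Y|Feature)

Before split:
P(positive) = 14/27 = 0.5185
H(Y) = 0.9990 bits

After split:
Feature=0: H = 0.9911 bits (weight = 18/27)
Feature=1: H = 0.9911 bits (weight = 9/27)
H(Y|Feature) = (18/27)×0.9911 + (9/27)×0.9911 = 0.9911 bits

Information Gain = 0.9990 - 0.9911 = 0.0079 bits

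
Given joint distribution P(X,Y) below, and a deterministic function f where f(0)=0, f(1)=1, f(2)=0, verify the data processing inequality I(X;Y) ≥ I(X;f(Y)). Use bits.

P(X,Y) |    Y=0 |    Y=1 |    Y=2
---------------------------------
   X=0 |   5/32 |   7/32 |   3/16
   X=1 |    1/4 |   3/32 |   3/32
I(X;Y) = 0.0645, I(X;f(Y)) = 0.0258, inequality holds: 0.0645 ≥ 0.0258

Data Processing Inequality: For any Markov chain X → Y → Z, we have I(X;Y) ≥ I(X;Z).

Here Z = f(Y) is a deterministic function of Y, forming X → Y → Z.

Original I(X;Y) = 0.0645 bits

After applying f:
P(X,Z) where Z=f(Y):
- P(X,Z=0) = P(X,Y=0) + P(X,Y=2)
- P(X,Z=1) = P(X,Y=1)

I(X;Z) = I(X;f(Y)) = 0.0258 bits

Verification: 0.0645 ≥ 0.0258 ✓

Information cannot be created by processing; the function f can only lose information about X.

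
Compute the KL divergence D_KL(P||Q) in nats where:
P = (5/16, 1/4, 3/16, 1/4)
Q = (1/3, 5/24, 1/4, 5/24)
0.0171 nats

KL divergence: D_KL(P||Q) = Σ p(x) log(p(x)/q(x))

Computing term by term:
  x=0: 5/16 × log_e[(5/16)/(1/3)] = 5/16 × -0.0645 = -0.0202
  x=1: 1/4 × log_e[(1/4)/(5/24)] = 1/4 × 0.1823 = 0.0456
  x=2: 3/16 × log_e[(3/16)/(1/4)] = 3/16 × -0.2877 = -0.0539
  x=3: 1/4 × log_e[(1/4)/(5/24)] = 1/4 × 0.1823 = 0.0456

D_KL(P||Q) = 0.0171 nats

Note: KL divergence is always non-negative and equals 0 iff P = Q.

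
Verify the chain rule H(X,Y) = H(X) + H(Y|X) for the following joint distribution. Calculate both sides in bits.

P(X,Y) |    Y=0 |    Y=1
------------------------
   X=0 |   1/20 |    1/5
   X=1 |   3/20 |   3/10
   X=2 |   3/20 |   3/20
H(X,Y) = 2.4332, H(X) = 1.5395, H(Y|X) = 0.8937 (all in bits)

Chain rule: H(X,Y) = H(X) + H(Y|X)

Left side — joint entropy directly:
H(X,Y) = -Σ p(x,y) log p(x,y) = 2.4332 bits

Right side — compute H(Y|X) from the conditional distributions:
P(X) = (1/4, 9/20, 3/10), so H(X) = 1.5395 bits
H(Y|X) = Σ_x P(X=x) · H(Y|X=x):
  P(Y|X=0) = (1/5, 4/5), H(Y|X=0) = 0.7219, weight P(X=0) = 1/4
  P(Y|X=1) = (1/3, 2/3), H(Y|X=1) = 0.9183, weight P(X=1) = 9/20
  P(Y|X=2) = (1/2, 1/2), H(Y|X=2) = 1.0000, weight P(X=2) = 3/10
H(Y|X) = 0.8937 bits

H(X) + H(Y|X) = 1.5395 + 0.8937 = 2.4332 bits

Both sides equal 2.4332 bits. ✓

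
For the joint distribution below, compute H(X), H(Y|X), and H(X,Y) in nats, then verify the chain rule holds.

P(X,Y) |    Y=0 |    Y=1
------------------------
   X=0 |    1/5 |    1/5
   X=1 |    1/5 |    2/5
H(X,Y) = 1.3322, H(X) = 0.6730, H(Y|X) = 0.6592 (all in nats)

Chain rule: H(X,Y) = H(X) + H(Y|X)

Left side — joint entropy directly:
H(X,Y) = -Σ p(x,y) log p(x,y) = 1.3322 nats

Right side — compute H(Y|X) from the conditional distributions:
P(X) = (2/5, 3/5), so H(X) = 0.6730 nats
H(Y|X) = Σ_x P(X=x) · H(Y|X=x):
  P(Y|X=0) = (1/2, 1/2), H(Y|X=0) = 0.6931, weight P(X=0) = 2/5
  P(Y|X=1) = (1/3, 2/3), H(Y|X=1) = 0.6365, weight P(X=1) = 3/5
H(Y|X) = 0.6592 nats

H(X) + H(Y|X) = 0.6730 + 0.6592 = 1.3322 nats

Both sides equal 1.3322 nats. ✓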